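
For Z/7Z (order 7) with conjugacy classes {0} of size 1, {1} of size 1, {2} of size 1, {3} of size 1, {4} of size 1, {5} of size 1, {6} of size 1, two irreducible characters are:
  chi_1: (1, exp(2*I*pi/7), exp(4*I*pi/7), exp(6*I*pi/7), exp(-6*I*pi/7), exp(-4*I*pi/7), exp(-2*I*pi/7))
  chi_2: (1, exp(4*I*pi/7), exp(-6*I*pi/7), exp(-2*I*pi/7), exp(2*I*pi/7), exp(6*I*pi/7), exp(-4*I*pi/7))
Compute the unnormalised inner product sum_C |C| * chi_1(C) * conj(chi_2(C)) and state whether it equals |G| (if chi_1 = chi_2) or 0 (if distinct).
Sum = 0; so <chi_1, chi_2> = 0 (distinct irreducibles are orthogonal).

Derivation: Compute term by term over conjugacy classes (|C| * chi_1(C) * conj(chi_2(C))):
  1*(1)*conj(1) + 1*(exp(2*I*pi/7))*conj(exp(4*I*pi/7)) + 1*(exp(4*I*pi/7))*conj(exp(-6*I*pi/7)) + 1*(exp(6*I*pi/7))*conj(exp(-2*I*pi/7)) + 1*(exp(-6*I*pi/7))*conj(exp(2*I*pi/7)) + 1*(exp(-4*I*pi/7))*conj(exp(6*I*pi/7)) + 1*(exp(-2*I*pi/7))*conj(exp(-4*I*pi/7))
  = (1) + (exp(-2*I*pi/7)) + (exp(-4*I*pi/7)) + (exp(-6*I*pi/7)) + (exp(6*I*pi/7)) + (exp(4*I*pi/7)) + (exp(2*I*pi/7))
  = 0.
(Exp terms are combined using exp(i*s)*conj(exp(i*t)) = exp(i*(s-t)), and sums of them are collapsed using the identity that for every m > 1 the m distinct m-th roots of unity sum to 0, e.g. 1 + exp(2*I*pi/3) + exp(-2*I*pi/3) = 0.)
Dividing by |G| = 7 gives 0/7 = 0, matching the row-orthogonality relation <chi_1, chi_2> = [chi_1 = chi_2].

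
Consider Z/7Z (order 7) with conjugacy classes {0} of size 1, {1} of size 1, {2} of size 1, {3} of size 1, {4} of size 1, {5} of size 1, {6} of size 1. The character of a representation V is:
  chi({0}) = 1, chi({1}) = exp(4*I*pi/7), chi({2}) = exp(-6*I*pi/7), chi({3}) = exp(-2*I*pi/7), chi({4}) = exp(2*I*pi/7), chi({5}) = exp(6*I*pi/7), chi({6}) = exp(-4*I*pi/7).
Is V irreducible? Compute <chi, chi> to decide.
Irreducible: <chi, chi> = 1.

Explanation: <chi, chi> = (1/|G|) sum_C |C| * |chi(C)|^2 = (1/7)[1*|1|^2 + 1*|exp(4*I*pi/7)|^2 + 1*|exp(-6*I*pi/7)|^2 + 1*|exp(-2*I*pi/7)|^2 + 1*|exp(2*I*pi/7)|^2 + 1*|exp(6*I*pi/7)|^2 + 1*|exp(-4*I*pi/7)|^2]
  = (1/7)[(1) + (1) + (1) + (1) + (1) + (1) + (1)] = 7/7 = 1.
(Exp terms are combined using exp(i*s)*conj(exp(i*t)) = exp(i*(s-t)), and sums of them are collapsed using the identity that for every m > 1 the m distinct m-th roots of unity sum to 0, e.g. 1 + exp(2*I*pi/3) + exp(-2*I*pi/3) = 0.)
A character is irreducible iff <chi, chi> = 1, so this representation is irreducible.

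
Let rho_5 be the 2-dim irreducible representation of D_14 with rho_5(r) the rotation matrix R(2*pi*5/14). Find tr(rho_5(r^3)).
chi_{rho_5}(r^3) = 2*cos(2*pi*5*3/14) = 2*cos(15*pi/7)

Argument: rho_5(r^3) is rotation by angle 2*pi*5*3/14, whose trace is 2*cos(2*pi*5*3/14) = 2*cos(15*pi/7).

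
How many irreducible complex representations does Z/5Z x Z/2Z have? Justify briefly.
10

Reasoning: The number of irreducible complex representations of a finite group equals its number of conjugacy classes. Z/5Z x Z/2Z is abelian of order 10, so every element is its own conjugacy class: 10 classes, so Z/5Z x Z/2Z (order 10) has exactly 10 irreducible complex representations.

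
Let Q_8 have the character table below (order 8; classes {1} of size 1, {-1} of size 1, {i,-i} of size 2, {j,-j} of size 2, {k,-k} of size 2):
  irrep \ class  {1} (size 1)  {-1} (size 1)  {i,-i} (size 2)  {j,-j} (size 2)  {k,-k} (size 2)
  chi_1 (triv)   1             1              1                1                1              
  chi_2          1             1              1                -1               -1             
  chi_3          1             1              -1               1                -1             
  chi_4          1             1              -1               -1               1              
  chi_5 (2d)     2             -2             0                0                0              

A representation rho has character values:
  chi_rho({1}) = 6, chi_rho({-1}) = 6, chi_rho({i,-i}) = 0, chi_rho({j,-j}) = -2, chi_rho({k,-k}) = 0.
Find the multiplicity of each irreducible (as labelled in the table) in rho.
Multiplicities: chi_1: 1, chi_2: 2, chi_3: 1, chi_4: 2, chi_5: 0.

Proof sketch: Use <chi_rho, chi> = (1/|G|) sum_C |C| * chi_rho(C) * conj(chi(C)) with |G| = 8 for each irreducible chi in the table:
  <chi_rho, chi_1> = (1/8)[1*(6)*conj(1) + 1*(6)*conj(1) + 2*(0)*conj(1) + 2*(-2)*conj(1) + 2*(0)*conj(1)]
      = (1/8)[(6) + (6) + (0) + (-4) + (0)] = 8/8 = 1
  <chi_rho, chi_2> = (1/8)[1*(6)*conj(1) + 1*(6)*conj(1) + 2*(0)*conj(1) + 2*(-2)*conj(-1) + 2*(0)*conj(-1)]
      = (1/8)[(6) + (6) + (0) + (4) + (0)] = 16/8 = 2
  <chi_rho, chi_3> = (1/8)[1*(6)*conj(1) + 1*(6)*conj(1) + 2*(0)*conj(-1) + 2*(-2)*conj(1) + 2*(0)*conj(-1)]
      = (1/8)[(6) + (6) + (0) + (-4) + (0)] = 8/8 = 1
  <chi_rho, chi_4> = (1/8)[1*(6)*conj(1) + 1*(6)*conj(1) + 2*(0)*conj(-1) + 2*(-2)*conj(-1) + 2*(0)*conj(1)]
      = (1/8)[(6) + (6) + (0) + (4) + (0)] = 16/8 = 2
  <chi_rho, chi_5> = (1/8)[1*(6)*conj(2) + 1*(6)*conj(-2) + 2*(0)*conj(0) + 2*(-2)*conj(0) + 2*(0)*conj(0)]
      = (1/8)[(12) + (-12) + (0) + (0) + (0)] = 0/8 = 0
Dimension check: dim(rho) = sum (mult * dim) = 1*1 + 2*1 + 1*1 + 2*1 + 0*2 = 6 = chi_rho(e) = 6.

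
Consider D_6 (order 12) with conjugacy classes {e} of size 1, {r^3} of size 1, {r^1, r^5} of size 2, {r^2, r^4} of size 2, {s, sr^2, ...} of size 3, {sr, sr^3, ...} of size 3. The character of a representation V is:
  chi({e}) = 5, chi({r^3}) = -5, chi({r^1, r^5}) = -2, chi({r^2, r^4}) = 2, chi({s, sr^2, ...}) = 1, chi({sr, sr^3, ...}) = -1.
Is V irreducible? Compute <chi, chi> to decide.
Not irreducible (reducible): <chi, chi> = 6 > 1.

Proof sketch: <chi, chi> = (1/|G|) sum_C |C| * |chi(C)|^2 = (1/12)[1*|5|^2 + 1*|-5|^2 + 2*|-2|^2 + 2*|2|^2 + 3*|1|^2 + 3*|-1|^2]
  = (1/12)[(25) + (25) + (8) + (8) + (3) + (3)] = 72/12 = 6.
A character is irreducible iff <chi, chi> = 1, so this representation is reducible.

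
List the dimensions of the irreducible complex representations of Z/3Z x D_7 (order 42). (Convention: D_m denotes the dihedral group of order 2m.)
Dimensions: 1, 1, 1, 1, 1, 1, 2, 2, 2, 2, 2, 2, 2, 2, 2

Argument: There are 15 irreducibles (= number of conjugacy classes). Their dimensions d_i satisfy sum d_i^2 = |G| = 42: 1 + 1 + 1 + 1 + 1 + 1 + 4 + 4 + 4 + 4 + 4 + 4 + 4 + 4 + 4 = 42. (For the product with Z/3Z: each of the 3 1-dim characters of Z/3Z tensors with each irrep of D_7, giving 3 copies of each D_7-dimension.)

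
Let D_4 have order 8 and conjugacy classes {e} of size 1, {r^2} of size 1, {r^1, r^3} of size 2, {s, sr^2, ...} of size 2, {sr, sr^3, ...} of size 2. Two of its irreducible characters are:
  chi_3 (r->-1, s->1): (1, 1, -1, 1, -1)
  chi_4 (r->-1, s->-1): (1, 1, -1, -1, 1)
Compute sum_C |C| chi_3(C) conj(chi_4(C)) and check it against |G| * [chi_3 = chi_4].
Sum = 0; so <chi_3, chi_4> = 0 (distinct irreducibles are orthogonal).

Working: Compute term by term over conjugacy classes (|C| * chi_3(C) * conj(chi_4(C))):
  1*(1)*conj(1) + 1*(1)*conj(1) + 2*(-1)*conj(-1) + 2*(1)*conj(-1) + 2*(-1)*conj(1)
  = (1) + (1) + (2) + (-2) + (-2)
  = 0.
Dividing by |G| = 8 gives 0/8 = 0, matching the row-orthogonality relation <chi_3, chi_4> = [chi_3 = chi_4].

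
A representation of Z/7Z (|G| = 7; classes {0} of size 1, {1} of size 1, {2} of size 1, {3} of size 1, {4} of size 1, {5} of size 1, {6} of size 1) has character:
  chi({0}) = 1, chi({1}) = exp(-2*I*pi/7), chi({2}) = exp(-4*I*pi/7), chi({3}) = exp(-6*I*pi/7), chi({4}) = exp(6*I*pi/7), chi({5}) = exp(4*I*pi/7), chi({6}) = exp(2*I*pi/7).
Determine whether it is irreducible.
Irreducible: <chi, chi> = 1.

Reasoning: <chi, chi> = (1/|G|) sum_C |C| * |chi(C)|^2 = (1/7)[1*|1|^2 + 1*|exp(-2*I*pi/7)|^2 + 1*|exp(-4*I*pi/7)|^2 + 1*|exp(-6*I*pi/7)|^2 + 1*|exp(6*I*pi/7)|^2 + 1*|exp(4*I*pi/7)|^2 + 1*|exp(2*I*pi/7)|^2]
  = (1/7)[(1) + (1) + (1) + (1) + (1) + (1) + (1)] = 7/7 = 1.
(Exp terms are combined using exp(i*s)*conj(exp(i*t)) = exp(i*(s-t)), and sums of them are collapsed using the identity that for every m > 1 the m distinct m-th roots of unity sum to 0, e.g. 1 + exp(2*I*pi/3) + exp(-2*I*pi/3) = 0.)
A character is irreducible iff <chi, chi> = 1, so this representation is irreducible.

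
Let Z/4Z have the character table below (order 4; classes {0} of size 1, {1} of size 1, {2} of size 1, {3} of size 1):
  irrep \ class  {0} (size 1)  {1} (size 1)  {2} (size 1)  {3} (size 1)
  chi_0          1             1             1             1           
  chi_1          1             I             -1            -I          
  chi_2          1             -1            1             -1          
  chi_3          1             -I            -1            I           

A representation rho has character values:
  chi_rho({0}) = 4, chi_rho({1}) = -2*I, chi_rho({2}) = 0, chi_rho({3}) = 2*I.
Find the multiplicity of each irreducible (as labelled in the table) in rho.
Multiplicities: chi_0: 1, chi_1: 0, chi_2: 1, chi_3: 2.

Why: Use <chi_rho, chi> = (1/|G|) sum_C |C| * chi_rho(C) * conj(chi(C)) with |G| = 4 for each irreducible chi in the table:
  <chi_rho, chi_0> = (1/4)[1*(4)*conj(1) + 1*(-2*I)*conj(1) + 1*(0)*conj(1) + 1*(2*I)*conj(1)]
      = (1/4)[(4) + (-2*I) + (0) + (2*I)] = 4/4 = 1
  <chi_rho, chi_1> = (1/4)[1*(4)*conj(1) + 1*(-2*I)*conj(I) + 1*(0)*conj(-1) + 1*(2*I)*conj(-I)]
      = (1/4)[(4) + (-2) + (0) + (-2)] = 0/4 = 0
  <chi_rho, chi_2> = (1/4)[1*(4)*conj(1) + 1*(-2*I)*conj(-1) + 1*(0)*conj(1) + 1*(2*I)*conj(-1)]
      = (1/4)[(4) + (2*I) + (0) + (-2*I)] = 4/4 = 1
  <chi_rho, chi_3> = (1/4)[1*(4)*conj(1) + 1*(-2*I)*conj(-I) + 1*(0)*conj(-1) + 1*(2*I)*conj(I)]
      = (1/4)[(4) + (2) + (0) + (2)] = 8/4 = 2
(Exp terms are combined using exp(i*s)*conj(exp(i*t)) = exp(i*(s-t)), and sums of them are collapsed using the identity that for every m > 1 the m distinct m-th roots of unity sum to 0, e.g. 1 + exp(2*I*pi/3) + exp(-2*I*pi/3) = 0.)
Dimension check: dim(rho) = sum (mult * dim) = 1*1 + 0*1 + 1*1 + 2*1 = 4 = chi_rho(e) = 4.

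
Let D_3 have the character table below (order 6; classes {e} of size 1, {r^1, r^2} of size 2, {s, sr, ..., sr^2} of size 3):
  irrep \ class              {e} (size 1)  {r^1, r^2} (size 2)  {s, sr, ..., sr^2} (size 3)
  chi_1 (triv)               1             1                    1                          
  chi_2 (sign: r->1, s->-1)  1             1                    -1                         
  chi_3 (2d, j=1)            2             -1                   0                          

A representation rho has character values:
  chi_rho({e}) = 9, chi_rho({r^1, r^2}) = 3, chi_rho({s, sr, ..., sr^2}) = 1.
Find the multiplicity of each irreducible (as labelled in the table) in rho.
Multiplicities: chi_1: 3, chi_2: 2, chi_3: 2.

Reasoning: Use <chi_rho, chi> = (1/|G|) sum_C |C| * chi_rho(C) * conj(chi(C)) with |G| = 6 for each irreducible chi in the table:
  <chi_rho, chi_1> = (1/6)[1*(9)*conj(1) + 2*(3)*conj(1) + 3*(1)*conj(1)]
      = (1/6)[(9) + (6) + (3)] = 18/6 = 3
  <chi_rho, chi_2> = (1/6)[1*(9)*conj(1) + 2*(3)*conj(1) + 3*(1)*conj(-1)]
      = (1/6)[(9) + (6) + (-3)] = 12/6 = 2
  <chi_rho, chi_3> = (1/6)[1*(9)*conj(2) + 2*(3)*conj(-1) + 3*(1)*conj(0)]
      = (1/6)[(18) + (-6) + (0)] = 12/6 = 2
Dimension check: dim(rho) = sum (mult * dim) = 3*1 + 2*1 + 2*2 = 9 = chi_rho(e) = 9.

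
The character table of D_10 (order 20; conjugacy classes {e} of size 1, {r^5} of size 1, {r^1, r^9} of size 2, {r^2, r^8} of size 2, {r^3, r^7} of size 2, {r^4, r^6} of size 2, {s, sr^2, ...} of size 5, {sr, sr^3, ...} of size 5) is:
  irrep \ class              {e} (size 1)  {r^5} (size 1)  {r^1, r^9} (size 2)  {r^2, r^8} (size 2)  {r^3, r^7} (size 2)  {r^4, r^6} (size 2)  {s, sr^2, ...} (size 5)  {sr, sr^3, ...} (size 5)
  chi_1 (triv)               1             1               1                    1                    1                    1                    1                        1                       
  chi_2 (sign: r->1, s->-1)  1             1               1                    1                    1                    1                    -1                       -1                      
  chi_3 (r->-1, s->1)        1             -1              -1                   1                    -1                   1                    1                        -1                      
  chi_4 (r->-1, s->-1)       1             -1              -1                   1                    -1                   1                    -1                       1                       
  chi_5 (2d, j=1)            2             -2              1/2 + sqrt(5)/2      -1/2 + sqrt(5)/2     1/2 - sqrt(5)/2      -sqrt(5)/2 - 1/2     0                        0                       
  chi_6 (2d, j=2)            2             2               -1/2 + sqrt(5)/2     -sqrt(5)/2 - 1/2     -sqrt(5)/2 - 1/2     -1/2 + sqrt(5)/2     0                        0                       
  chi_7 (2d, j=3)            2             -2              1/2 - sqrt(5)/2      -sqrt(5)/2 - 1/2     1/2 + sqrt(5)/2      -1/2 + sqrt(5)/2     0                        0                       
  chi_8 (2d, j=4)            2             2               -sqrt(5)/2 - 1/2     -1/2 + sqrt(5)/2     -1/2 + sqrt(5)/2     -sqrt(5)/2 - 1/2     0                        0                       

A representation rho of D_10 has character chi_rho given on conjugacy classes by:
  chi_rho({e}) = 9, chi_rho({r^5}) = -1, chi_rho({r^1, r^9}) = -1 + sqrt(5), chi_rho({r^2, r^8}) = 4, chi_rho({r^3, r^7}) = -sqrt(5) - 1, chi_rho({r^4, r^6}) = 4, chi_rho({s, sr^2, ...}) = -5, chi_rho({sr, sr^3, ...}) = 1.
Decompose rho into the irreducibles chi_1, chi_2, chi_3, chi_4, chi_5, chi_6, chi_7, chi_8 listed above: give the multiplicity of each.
Multiplicities: chi_1: 0, chi_2: 2, chi_3: 0, chi_4: 3, chi_5: 1, chi_6: 1, chi_7: 0, chi_8: 0.

Use <chi_rho, chi> = (1/|G|) sum_C |C| * chi_rho(C) * conj(chi(C)) with |G| = 20 for each irreducible chi in the table:
  <chi_rho, chi_1> = (1/20)[1*(9)*conj(1) + 1*(-1)*conj(1) + 2*(-1 + sqrt(5))*conj(1) + 2*(4)*conj(1) + 2*(-sqrt(5) - 1)*conj(1) + 2*(4)*conj(1) + 5*(-5)*conj(1) + 5*(1)*conj(1)]
      = (1/20)[(9) + (-1) + (-2 + 2*sqrt(5)) + (8) + (-2*sqrt(5) - 2) + (8) + (-25) + (5)] = 0/20 = 0
  <chi_rho, chi_2> = (1/20)[1*(9)*conj(1) + 1*(-1)*conj(1) + 2*(-1 + sqrt(5))*conj(1) + 2*(4)*conj(1) + 2*(-sqrt(5) - 1)*conj(1) + 2*(4)*conj(1) + 5*(-5)*conj(-1) + 5*(1)*conj(-1)]
      = (1/20)[(9) + (-1) + (-2 + 2*sqrt(5)) + (8) + (-2*sqrt(5) - 2) + (8) + (25) + (-5)] = 40/20 = 2
  <chi_rho, chi_3> = (1/20)[1*(9)*conj(1) + 1*(-1)*conj(-1) + 2*(-1 + sqrt(5))*conj(-1) + 2*(4)*conj(1) + 2*(-sqrt(5) - 1)*conj(-1) + 2*(4)*conj(1) + 5*(-5)*conj(1) + 5*(1)*conj(-1)]
      = (1/20)[(9) + (1) + (2 - 2*sqrt(5)) + (8) + (2 + 2*sqrt(5)) + (8) + (-25) + (-5)] = 0/20 = 0
  <chi_rho, chi_4> = (1/20)[1*(9)*conj(1) + 1*(-1)*conj(-1) + 2*(-1 + sqrt(5))*conj(-1) + 2*(4)*conj(1) + 2*(-sqrt(5) - 1)*conj(-1) + 2*(4)*conj(1) + 5*(-5)*conj(-1) + 5*(1)*conj(1)]
      = (1/20)[(9) + (1) + (2 - 2*sqrt(5)) + (8) + (2 + 2*sqrt(5)) + (8) + (25) + (5)] = 60/20 = 3
  <chi_rho, chi_5> = (1/20)[1*(9)*conj(2) + 1*(-1)*conj(-2) + 2*(-1 + sqrt(5))*conj(1/2 + sqrt(5)/2) + 2*(4)*conj(-1/2 + sqrt(5)/2) + 2*(-sqrt(5) - 1)*conj(1/2 - sqrt(5)/2) + 2*(4)*conj(-sqrt(5)/2 - 1/2) + 5*(-5)*conj(0) + 5*(1)*conj(0)]
      = (1/20)[(18) + (2) + (4) + (-4 + 4*sqrt(5)) + (4) + (-4*sqrt(5) - 4) + (0) + (0)] = 20/20 = 1
  <chi_rho, chi_6> = (1/20)[1*(9)*conj(2) + 1*(-1)*conj(2) + 2*(-1 + sqrt(5))*conj(-1/2 + sqrt(5)/2) + 2*(4)*conj(-sqrt(5)/2 - 1/2) + 2*(-sqrt(5) - 1)*conj(-sqrt(5)/2 - 1/2) + 2*(4)*conj(-1/2 + sqrt(5)/2) + 5*(-5)*conj(0) + 5*(1)*conj(0)]
      = (1/20)[(18) + (-2) + (6 - 2*sqrt(5)) + (-4*sqrt(5) - 4) + (2*sqrt(5) + 6) + (-4 + 4*sqrt(5)) + (0) + (0)] = 20/20 = 1
  <chi_rho, chi_7> = (1/20)[1*(9)*conj(2) + 1*(-1)*conj(-2) + 2*(-1 + sqrt(5))*conj(1/2 - sqrt(5)/2) + 2*(4)*conj(-sqrt(5)/2 - 1/2) + 2*(-sqrt(5) - 1)*conj(1/2 + sqrt(5)/2) + 2*(4)*conj(-1/2 + sqrt(5)/2) + 5*(-5)*conj(0) + 5*(1)*conj(0)]
      = (1/20)[(18) + (2) + (-6 + 2*sqrt(5)) + (-4*sqrt(5) - 4) + (-6 - 2*sqrt(5)) + (-4 + 4*sqrt(5)) + (0) + (0)] = 0/20 = 0
  <chi_rho, chi_8> = (1/20)[1*(9)*conj(2) + 1*(-1)*conj(2) + 2*(-1 + sqrt(5))*conj(-sqrt(5)/2 - 1/2) + 2*(4)*conj(-1/2 + sqrt(5)/2) + 2*(-sqrt(5) - 1)*conj(-1/2 + sqrt(5)/2) + 2*(4)*conj(-sqrt(5)/2 - 1/2) + 5*(-5)*conj(0) + 5*(1)*conj(0)]
      = (1/20)[(18) + (-2) + (-4) + (-4 + 4*sqrt(5)) + (-4) + (-4*sqrt(5) - 4) + (0) + (0)] = 0/20 = 0
Dimension check: dim(rho) = sum (mult * dim) = 0*1 + 2*1 + 0*1 + 3*1 + 1*2 + 1*2 + 0*2 + 0*2 = 9 = chi_rho(e) = 9.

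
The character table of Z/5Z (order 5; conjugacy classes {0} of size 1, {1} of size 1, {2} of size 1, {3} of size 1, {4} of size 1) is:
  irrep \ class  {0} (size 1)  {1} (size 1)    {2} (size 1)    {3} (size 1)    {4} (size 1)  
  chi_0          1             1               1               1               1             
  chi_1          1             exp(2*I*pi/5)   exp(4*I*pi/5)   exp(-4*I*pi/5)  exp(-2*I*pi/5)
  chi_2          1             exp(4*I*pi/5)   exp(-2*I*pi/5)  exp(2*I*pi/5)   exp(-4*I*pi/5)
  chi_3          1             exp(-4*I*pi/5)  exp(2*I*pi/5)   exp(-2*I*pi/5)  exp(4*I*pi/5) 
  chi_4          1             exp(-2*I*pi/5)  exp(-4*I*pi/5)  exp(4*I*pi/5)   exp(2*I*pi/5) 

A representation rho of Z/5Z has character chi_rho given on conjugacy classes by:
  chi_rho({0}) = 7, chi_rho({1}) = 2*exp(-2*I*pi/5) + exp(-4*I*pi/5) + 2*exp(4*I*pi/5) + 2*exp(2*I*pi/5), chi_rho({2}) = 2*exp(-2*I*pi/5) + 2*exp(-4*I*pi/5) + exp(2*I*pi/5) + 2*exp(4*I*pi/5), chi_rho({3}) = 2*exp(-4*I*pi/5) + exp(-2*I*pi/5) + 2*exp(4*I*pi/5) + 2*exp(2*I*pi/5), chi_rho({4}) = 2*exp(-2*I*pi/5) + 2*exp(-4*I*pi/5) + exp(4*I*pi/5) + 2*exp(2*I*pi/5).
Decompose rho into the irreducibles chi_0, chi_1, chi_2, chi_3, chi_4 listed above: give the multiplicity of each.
Multiplicities: chi_0: 0, chi_1: 2, chi_2: 2, chi_3: 1, chi_4: 2.

Working: Use <chi_rho, chi> = (1/|G|) sum_C |C| * chi_rho(C) * conj(chi(C)) with |G| = 5 for each irreducible chi in the table:
  <chi_rho, chi_0> = (1/5)[1*(7)*conj(1) + 1*(2*exp(-2*I*pi/5) + exp(-4*I*pi/5) + 2*exp(4*I*pi/5) + 2*exp(2*I*pi/5))*conj(1) + 1*(2*exp(-2*I*pi/5) + 2*exp(-4*I*pi/5) + exp(2*I*pi/5) + 2*exp(4*I*pi/5))*conj(1) + 1*(2*exp(-4*I*pi/5) + exp(-2*I*pi/5) + 2*exp(4*I*pi/5) + 2*exp(2*I*pi/5))*conj(1) + 1*(2*exp(-2*I*pi/5) + 2*exp(-4*I*pi/5) + exp(4*I*pi/5) + 2*exp(2*I*pi/5))*conj(1)]
      = (1/5)[(7) + (2*exp(-2*I*pi/5) + exp(-4*I*pi/5) + 2*exp(4*I*pi/5) + 2*exp(2*I*pi/5)) + (2*exp(-2*I*pi/5) + 2*exp(-4*I*pi/5) + exp(2*I*pi/5) + 2*exp(4*I*pi/5)) + (2*exp(-4*I*pi/5) + exp(-2*I*pi/5) + 2*exp(4*I*pi/5) + 2*exp(2*I*pi/5)) + (2*exp(-2*I*pi/5) + 2*exp(-4*I*pi/5) + exp(4*I*pi/5) + 2*exp(2*I*pi/5))] = 0/5 = 0
  <chi_rho, chi_1> = (1/5)[1*(7)*conj(1) + 1*(2*exp(-2*I*pi/5) + exp(-4*I*pi/5) + 2*exp(4*I*pi/5) + 2*exp(2*I*pi/5))*conj(exp(2*I*pi/5)) + 1*(2*exp(-2*I*pi/5) + 2*exp(-4*I*pi/5) + exp(2*I*pi/5) + 2*exp(4*I*pi/5))*conj(exp(4*I*pi/5)) + 1*(2*exp(-4*I*pi/5) + exp(-2*I*pi/5) + 2*exp(4*I*pi/5) + 2*exp(2*I*pi/5))*conj(exp(-4*I*pi/5)) + 1*(2*exp(-2*I*pi/5) + 2*exp(-4*I*pi/5) + exp(4*I*pi/5) + 2*exp(2*I*pi/5))*conj(exp(-2*I*pi/5))]
      = (1/5)[(7) + (2 + 2*exp(-4*I*pi/5) + exp(4*I*pi/5) + 2*exp(2*I*pi/5)) + (2 + exp(-2*I*pi/5) + 2*exp(4*I*pi/5) + 2*exp(2*I*pi/5)) + (2 + 2*exp(-2*I*pi/5) + 2*exp(-4*I*pi/5) + exp(2*I*pi/5)) + (2 + 2*exp(-2*I*pi/5) + exp(-4*I*pi/5) + 2*exp(4*I*pi/5))] = 10/5 = 2
  <chi_rho, chi_2> = (1/5)[1*(7)*conj(1) + 1*(2*exp(-2*I*pi/5) + exp(-4*I*pi/5) + 2*exp(4*I*pi/5) + 2*exp(2*I*pi/5))*conj(exp(4*I*pi/5)) + 1*(2*exp(-2*I*pi/5) + 2*exp(-4*I*pi/5) + exp(2*I*pi/5) + 2*exp(4*I*pi/5))*conj(exp(-2*I*pi/5)) + 1*(2*exp(-4*I*pi/5) + exp(-2*I*pi/5) + 2*exp(4*I*pi/5) + 2*exp(2*I*pi/5))*conj(exp(2*I*pi/5)) + 1*(2*exp(-2*I*pi/5) + 2*exp(-4*I*pi/5) + exp(4*I*pi/5) + 2*exp(2*I*pi/5))*conj(exp(-4*I*pi/5))]
      = (1/5)[(7) + (2 + 2*exp(-2*I*pi/5) + exp(2*I*pi/5) + 2*exp(4*I*pi/5)) + (2 + 2*exp(-2*I*pi/5) + 2*exp(-4*I*pi/5) + exp(4*I*pi/5)) + (2 + exp(-4*I*pi/5) + 2*exp(4*I*pi/5) + 2*exp(2*I*pi/5)) + (2 + 2*exp(-4*I*pi/5) + exp(-2*I*pi/5) + 2*exp(2*I*pi/5))] = 10/5 = 2
  <chi_rho, chi_3> = (1/5)[1*(7)*conj(1) + 1*(2*exp(-2*I*pi/5) + exp(-4*I*pi/5) + 2*exp(4*I*pi/5) + 2*exp(2*I*pi/5))*conj(exp(-4*I*pi/5)) + 1*(2*exp(-2*I*pi/5) + 2*exp(-4*I*pi/5) + exp(2*I*pi/5) + 2*exp(4*I*pi/5))*conj(exp(2*I*pi/5)) + 1*(2*exp(-4*I*pi/5) + exp(-2*I*pi/5) + 2*exp(4*I*pi/5) + 2*exp(2*I*pi/5))*conj(exp(-2*I*pi/5)) + 1*(2*exp(-2*I*pi/5) + 2*exp(-4*I*pi/5) + exp(4*I*pi/5) + 2*exp(2*I*pi/5))*conj(exp(4*I*pi/5))]
      = (1/5)[(7) + (1 + 2*exp(-2*I*pi/5) + 2*exp(-4*I*pi/5) + 2*exp(2*I*pi/5)) + (1 + 2*exp(-4*I*pi/5) + 2*exp(4*I*pi/5) + 2*exp(2*I*pi/5)) + (1 + 2*exp(-2*I*pi/5) + 2*exp(-4*I*pi/5) + 2*exp(4*I*pi/5)) + (1 + 2*exp(-2*I*pi/5) + 2*exp(4*I*pi/5) + 2*exp(2*I*pi/5))] = 5/5 = 1
  <chi_rho, chi_4> = (1/5)[1*(7)*conj(1) + 1*(2*exp(-2*I*pi/5) + exp(-4*I*pi/5) + 2*exp(4*I*pi/5) + 2*exp(2*I*pi/5))*conj(exp(-2*I*pi/5)) + 1*(2*exp(-2*I*pi/5) + 2*exp(-4*I*pi/5) + exp(2*I*pi/5) + 2*exp(4*I*pi/5))*conj(exp(-4*I*pi/5)) + 1*(2*exp(-4*I*pi/5) + exp(-2*I*pi/5) + 2*exp(4*I*pi/5) + 2*exp(2*I*pi/5))*conj(exp(4*I*pi/5)) + 1*(2*exp(-2*I*pi/5) + 2*exp(-4*I*pi/5) + exp(4*I*pi/5) + 2*exp(2*I*pi/5))*conj(exp(2*I*pi/5))]
      = (1/5)[(7) + (2 + 2*exp(-4*I*pi/5) + exp(-2*I*pi/5) + 2*exp(4*I*pi/5)) + (2 + 2*exp(-2*I*pi/5) + exp(-4*I*pi/5) + 2*exp(2*I*pi/5)) + (2 + 2*exp(-2*I*pi/5) + exp(4*I*pi/5) + 2*exp(2*I*pi/5)) + (2 + 2*exp(-4*I*pi/5) + exp(2*I*pi/5) + 2*exp(4*I*pi/5))] = 10/5 = 2
(Exp terms are combined using exp(i*s)*conj(exp(i*t)) = exp(i*(s-t)), and sums of them are collapsed using the identity that for every m > 1 the m distinct m-th roots of unity sum to 0, e.g. 1 + exp(2*I*pi/3) + exp(-2*I*pi/3) = 0.)
Dimension check: dim(rho) = sum (mult * dim) = 0*1 + 2*1 + 2*1 + 1*1 + 2*1 = 7 = chi_rho(e) = 7.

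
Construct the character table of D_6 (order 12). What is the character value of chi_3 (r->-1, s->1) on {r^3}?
Conjugacy classes: {e} of size 1, {r^3} of size 1, {r^1, r^5} of size 2, {r^2, r^4} of size 2, {s, sr^2, ...} of size 3, {sr, sr^3, ...} of size 3.
Character table:
  irrep \ class              {e} (size 1)  {r^3} (size 1)  {r^1, r^5} (size 2)  {r^2, r^4} (size 2)  {s, sr^2, ...} (size 3)  {sr, sr^3, ...} (size 3)
  chi_1 (triv)               1             1               1                    1                    1                        1                       
  chi_2 (sign: r->1, s->-1)  1             1               1                    1                    -1                       -1                      
  chi_3 (r->-1, s->1)        1             -1              -1                   1                    1                        -1                      
  chi_4 (r->-1, s->-1)       1             -1              -1                   1                    -1                       1                       
  chi_5 (2d, j=1)            2             -2              1                    -1                   0                        0                       
  chi_6 (2d, j=2)            2             2               -1                   -1                   0                        0                       

Spot check: chi_3 (r->-1, s->1) on {r^3} = -1.

Working: D_6 has order 2*6 = 12 with 6 conjugacy classes, hence 6 irreducibles. Sum of squared dims 1 + 1 + 1 + 1 + 4 + 4 = 12 = |G|. Linear characters come from the abelianisation; the 2-dimensional irreps have character r^k -> 2*cos(2*pi*j*k/6), reflections -> 0.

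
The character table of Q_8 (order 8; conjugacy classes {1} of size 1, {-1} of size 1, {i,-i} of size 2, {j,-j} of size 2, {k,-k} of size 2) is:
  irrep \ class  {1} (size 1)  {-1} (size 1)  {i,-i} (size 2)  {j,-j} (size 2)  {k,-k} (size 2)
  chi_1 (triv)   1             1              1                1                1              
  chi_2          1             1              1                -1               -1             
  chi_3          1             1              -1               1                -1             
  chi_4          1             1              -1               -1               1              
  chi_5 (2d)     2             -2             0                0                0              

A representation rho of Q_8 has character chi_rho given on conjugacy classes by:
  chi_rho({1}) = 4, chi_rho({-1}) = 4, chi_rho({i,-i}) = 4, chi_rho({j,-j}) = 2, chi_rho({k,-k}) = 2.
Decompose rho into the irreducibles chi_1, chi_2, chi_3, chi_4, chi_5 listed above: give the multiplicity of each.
Multiplicities: chi_1: 3, chi_2: 1, chi_3: 0, chi_4: 0, chi_5: 0.

Why: Use <chi_rho, chi> = (1/|G|) sum_C |C| * chi_rho(C) * conj(chi(C)) with |G| = 8 for each irreducible chi in the table:
  <chi_rho, chi_1> = (1/8)[1*(4)*conj(1) + 1*(4)*conj(1) + 2*(4)*conj(1) + 2*(2)*conj(1) + 2*(2)*conj(1)]
      = (1/8)[(4) + (4) + (8) + (4) + (4)] = 24/8 = 3
  <chi_rho, chi_2> = (1/8)[1*(4)*conj(1) + 1*(4)*conj(1) + 2*(4)*conj(1) + 2*(2)*conj(-1) + 2*(2)*conj(-1)]
      = (1/8)[(4) + (4) + (8) + (-4) + (-4)] = 8/8 = 1
  <chi_rho, chi_3> = (1/8)[1*(4)*conj(1) + 1*(4)*conj(1) + 2*(4)*conj(-1) + 2*(2)*conj(1) + 2*(2)*conj(-1)]
      = (1/8)[(4) + (4) + (-8) + (4) + (-4)] = 0/8 = 0
  <chi_rho, chi_4> = (1/8)[1*(4)*conj(1) + 1*(4)*conj(1) + 2*(4)*conj(-1) + 2*(2)*conj(-1) + 2*(2)*conj(1)]
      = (1/8)[(4) + (4) + (-8) + (-4) + (4)] = 0/8 = 0
  <chi_rho, chi_5> = (1/8)[1*(4)*conj(2) + 1*(4)*conj(-2) + 2*(4)*conj(0) + 2*(2)*conj(0) + 2*(2)*conj(0)]
      = (1/8)[(8) + (-8) + (0) + (0) + (0)] = 0/8 = 0
Dimension check: dim(rho) = sum (mult * dim) = 3*1 + 1*1 + 0*1 + 0*1 + 0*2 = 4 = chi_rho(e) = 4.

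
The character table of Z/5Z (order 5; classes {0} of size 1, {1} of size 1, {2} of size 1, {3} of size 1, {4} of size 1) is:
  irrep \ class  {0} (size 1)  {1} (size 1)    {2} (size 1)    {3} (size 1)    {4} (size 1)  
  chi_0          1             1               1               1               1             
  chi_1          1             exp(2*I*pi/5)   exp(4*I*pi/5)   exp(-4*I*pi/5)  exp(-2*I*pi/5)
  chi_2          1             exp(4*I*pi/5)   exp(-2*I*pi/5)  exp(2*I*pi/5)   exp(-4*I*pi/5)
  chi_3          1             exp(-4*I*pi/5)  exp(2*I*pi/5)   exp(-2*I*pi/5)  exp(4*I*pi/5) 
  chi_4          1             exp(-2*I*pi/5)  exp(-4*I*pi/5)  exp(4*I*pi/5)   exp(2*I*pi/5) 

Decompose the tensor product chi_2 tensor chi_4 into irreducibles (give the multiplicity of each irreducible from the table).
chi_2 tensor chi_4 = chi_1 (all other irreducibles have multiplicity 0).

Proof sketch: The character of a tensor product is the pointwise product (chi_2 * chi_4)(C) = chi_2(C) * chi_4(C):
  {0}: (1)*(1), {1}: (exp(4*I*pi/5))*(exp(-2*I*pi/5)), {2}: (exp(-2*I*pi/5))*(exp(-4*I*pi/5)), {3}: (exp(2*I*pi/5))*(exp(4*I*pi/5)), {4}: (exp(-4*I*pi/5))*(exp(2*I*pi/5))
so (chi_2 * chi_4) takes values
  {0} -> 1, {1} -> exp(2*I*pi/5), {2} -> exp(4*I*pi/5), {3} -> exp(-4*I*pi/5), {4} -> exp(-2*I*pi/5).
Now take the inner product of this character with each irreducible chi from the table, <chi_2*chi_4, chi> = (1/5) sum_C |C| (chi_2*chi_4)(C) conj(chi(C)):
  <chi_2*chi_4, chi_0> = (1/5)[1*(1)*conj(1) + 1*(exp(2*I*pi/5))*conj(1) + 1*(exp(4*I*pi/5))*conj(1) + 1*(exp(-4*I*pi/5))*conj(1) + 1*(exp(-2*I*pi/5))*conj(1)]
      = (1/5)[(1) + (exp(2*I*pi/5)) + (exp(4*I*pi/5)) + (exp(-4*I*pi/5)) + (exp(-2*I*pi/5))] = 0/5 = 0
  <chi_2*chi_4, chi_1> = (1/5)[1*(1)*conj(1) + 1*(exp(2*I*pi/5))*conj(exp(2*I*pi/5)) + 1*(exp(4*I*pi/5))*conj(exp(4*I*pi/5)) + 1*(exp(-4*I*pi/5))*conj(exp(-4*I*pi/5)) + 1*(exp(-2*I*pi/5))*conj(exp(-2*I*pi/5))]
      = (1/5)[(1) + (1) + (1) + (1) + (1)] = 5/5 = 1
  <chi_2*chi_4, chi_2> = (1/5)[1*(1)*conj(1) + 1*(exp(2*I*pi/5))*conj(exp(4*I*pi/5)) + 1*(exp(4*I*pi/5))*conj(exp(-2*I*pi/5)) + 1*(exp(-4*I*pi/5))*conj(exp(2*I*pi/5)) + 1*(exp(-2*I*pi/5))*conj(exp(-4*I*pi/5))]
      = (1/5)[(1) + (exp(-2*I*pi/5)) + (exp(-4*I*pi/5)) + (exp(4*I*pi/5)) + (exp(2*I*pi/5))] = 0/5 = 0
  <chi_2*chi_4, chi_3> = (1/5)[1*(1)*conj(1) + 1*(exp(2*I*pi/5))*conj(exp(-4*I*pi/5)) + 1*(exp(4*I*pi/5))*conj(exp(2*I*pi/5)) + 1*(exp(-4*I*pi/5))*conj(exp(-2*I*pi/5)) + 1*(exp(-2*I*pi/5))*conj(exp(4*I*pi/5))]
      = (1/5)[(1) + (exp(-4*I*pi/5)) + (exp(2*I*pi/5)) + (exp(-2*I*pi/5)) + (exp(4*I*pi/5))] = 0/5 = 0
  <chi_2*chi_4, chi_4> = (1/5)[1*(1)*conj(1) + 1*(exp(2*I*pi/5))*conj(exp(-2*I*pi/5)) + 1*(exp(4*I*pi/5))*conj(exp(-4*I*pi/5)) + 1*(exp(-4*I*pi/5))*conj(exp(4*I*pi/5)) + 1*(exp(-2*I*pi/5))*conj(exp(2*I*pi/5))]
      = (1/5)[(1) + (exp(4*I*pi/5)) + (exp(-2*I*pi/5)) + (exp(2*I*pi/5)) + (exp(-4*I*pi/5))] = 0/5 = 0
(Exp terms are combined using exp(i*s)*conj(exp(i*t)) = exp(i*(s-t)), and sums of them are collapsed using the identity that for every m > 1 the m distinct m-th roots of unity sum to 0, e.g. 1 + exp(2*I*pi/3) + exp(-2*I*pi/3) = 0.)
Hence the multiplicities are chi_1: 1. Dimension check: dim(chi_2)*dim(chi_4) = 1*1 = 1 and sum (mult * dim) = 1*1 = 1.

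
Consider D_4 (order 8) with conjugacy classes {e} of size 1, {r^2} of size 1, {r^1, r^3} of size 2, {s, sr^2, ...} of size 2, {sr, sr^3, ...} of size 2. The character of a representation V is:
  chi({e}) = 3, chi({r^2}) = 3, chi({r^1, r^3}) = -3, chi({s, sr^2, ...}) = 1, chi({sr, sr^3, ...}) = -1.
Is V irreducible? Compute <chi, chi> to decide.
Not irreducible (reducible): <chi, chi> = 5 > 1.

Working: <chi, chi> = (1/|G|) sum_C |C| * |chi(C)|^2 = (1/8)[1*|3|^2 + 1*|3|^2 + 2*|-3|^2 + 2*|1|^2 + 2*|-1|^2]
  = (1/8)[(9) + (9) + (18) + (2) + (2)] = 40/8 = 5.
A character is irreducible iff <chi, chi> = 1, so this representation is reducible.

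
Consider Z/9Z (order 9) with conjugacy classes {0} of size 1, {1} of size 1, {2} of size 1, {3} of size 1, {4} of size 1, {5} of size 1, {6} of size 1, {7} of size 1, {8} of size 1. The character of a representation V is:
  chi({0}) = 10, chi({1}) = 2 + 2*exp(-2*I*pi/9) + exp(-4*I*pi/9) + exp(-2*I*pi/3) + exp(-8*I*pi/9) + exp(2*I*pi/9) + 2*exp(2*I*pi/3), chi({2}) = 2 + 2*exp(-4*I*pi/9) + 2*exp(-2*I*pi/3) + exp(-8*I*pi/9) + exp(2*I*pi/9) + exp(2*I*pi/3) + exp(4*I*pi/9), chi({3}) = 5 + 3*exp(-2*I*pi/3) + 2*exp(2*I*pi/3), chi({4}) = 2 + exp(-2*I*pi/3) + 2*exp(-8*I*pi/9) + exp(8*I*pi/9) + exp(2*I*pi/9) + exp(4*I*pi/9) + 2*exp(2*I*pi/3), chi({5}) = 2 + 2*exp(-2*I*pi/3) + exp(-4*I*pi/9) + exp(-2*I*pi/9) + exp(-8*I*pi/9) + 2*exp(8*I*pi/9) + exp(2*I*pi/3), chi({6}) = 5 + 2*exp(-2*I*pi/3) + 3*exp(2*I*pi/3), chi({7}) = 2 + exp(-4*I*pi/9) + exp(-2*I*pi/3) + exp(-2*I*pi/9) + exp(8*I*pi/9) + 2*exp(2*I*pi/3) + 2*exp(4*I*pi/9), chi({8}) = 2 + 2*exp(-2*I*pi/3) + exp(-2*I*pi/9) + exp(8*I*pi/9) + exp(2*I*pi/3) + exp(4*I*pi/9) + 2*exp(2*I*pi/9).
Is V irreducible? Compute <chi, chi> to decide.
Not irreducible (reducible): <chi, chi> = 16 > 1.

Explanation: <chi, chi> = (1/|G|) sum_C |C| * |chi(C)|^2 = (1/9)[1*|10|^2 + 1*|2 + 2*exp(-2*I*pi/9) + exp(-4*I*pi/9) + exp(-2*I*pi/3) + exp(-8*I*pi/9) + exp(2*I*pi/9) + 2*exp(2*I*pi/3)|^2 + 1*|2 + 2*exp(-4*I*pi/9) + 2*exp(-2*I*pi/3) + exp(-8*I*pi/9) + exp(2*I*pi/9) + exp(2*I*pi/3) + exp(4*I*pi/9)|^2 + 1*|5 + 3*exp(-2*I*pi/3) + 2*exp(2*I*pi/3)|^2 + 1*|2 + exp(-2*I*pi/3) + 2*exp(-8*I*pi/9) + exp(8*I*pi/9) + exp(2*I*pi/9) + exp(4*I*pi/9) + 2*exp(2*I*pi/3)|^2 + 1*|2 + 2*exp(-2*I*pi/3) + exp(-4*I*pi/9) + exp(-2*I*pi/9) + exp(-8*I*pi/9) + 2*exp(8*I*pi/9) + exp(2*I*pi/3)|^2 + 1*|5 + 2*exp(-2*I*pi/3) + 3*exp(2*I*pi/3)|^2 + 1*|2 + exp(-4*I*pi/9) + exp(-2*I*pi/3) + exp(-2*I*pi/9) + exp(8*I*pi/9) + 2*exp(2*I*pi/3) + 2*exp(4*I*pi/9)|^2 + 1*|2 + 2*exp(-2*I*pi/3) + exp(-2*I*pi/9) + exp(8*I*pi/9) + exp(2*I*pi/3) + exp(4*I*pi/9) + 2*exp(2*I*pi/9)|^2]
  = (1/9)[(100) + (16 + 11*exp(-4*I*pi/9) + 11*exp(-2*I*pi/3) + 10*exp(-2*I*pi/9) + 10*exp(-8*I*pi/9) + 10*exp(8*I*pi/9) + 10*exp(2*I*pi/9) + 11*exp(2*I*pi/3) + 11*exp(4*I*pi/9)) + (16 + 10*exp(-4*I*pi/9) + 11*exp(-2*I*pi/3) + 10*exp(-2*I*pi/9) + 11*exp(-8*I*pi/9) + 11*exp(8*I*pi/9) + 10*exp(2*I*pi/9) + 11*exp(2*I*pi/3) + 10*exp(4*I*pi/9)) + (7) + (16 + 10*exp(-4*I*pi/9) + 11*exp(-2*I*pi/3) + 11*exp(-2*I*pi/9) + 10*exp(-8*I*pi/9) + 10*exp(8*I*pi/9) + 11*exp(2*I*pi/9) + 11*exp(2*I*pi/3) + 10*exp(4*I*pi/9)) + (16 + 10*exp(-4*I*pi/9) + 11*exp(-2*I*pi/3) + 11*exp(-2*I*pi/9) + 10*exp(-8*I*pi/9) + 10*exp(8*I*pi/9) + 11*exp(2*I*pi/9) + 11*exp(2*I*pi/3) + 10*exp(4*I*pi/9)) + (7) + (16 + 10*exp(-4*I*pi/9) + 11*exp(-2*I*pi/3) + 10*exp(-2*I*pi/9) + 11*exp(-8*I*pi/9) + 11*exp(8*I*pi/9) + 10*exp(2*I*pi/9) + 11*exp(2*I*pi/3) + 10*exp(4*I*pi/9)) + (16 + 11*exp(-4*I*pi/9) + 11*exp(-2*I*pi/3) + 10*exp(-2*I*pi/9) + 10*exp(-8*I*pi/9) + 10*exp(8*I*pi/9) + 10*exp(2*I*pi/9) + 11*exp(2*I*pi/3) + 11*exp(4*I*pi/9))] = 144/9 = 16.
(Exp terms are combined using exp(i*s)*conj(exp(i*t)) = exp(i*(s-t)), and sums of them are collapsed using the identity that for every m > 1 the m distinct m-th roots of unity sum to 0, e.g. 1 + exp(2*I*pi/3) + exp(-2*I*pi/3) = 0.)
A character is irreducible iff <chi, chi> = 1, so this representation is reducible.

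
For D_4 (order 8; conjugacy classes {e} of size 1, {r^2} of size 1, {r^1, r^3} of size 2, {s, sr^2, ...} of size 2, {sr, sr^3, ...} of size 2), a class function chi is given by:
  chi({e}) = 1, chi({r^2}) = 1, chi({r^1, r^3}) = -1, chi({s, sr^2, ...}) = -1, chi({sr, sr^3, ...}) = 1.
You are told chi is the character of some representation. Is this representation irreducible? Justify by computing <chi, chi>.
Irreducible: <chi, chi> = 1.

Why: <chi, chi> = (1/|G|) sum_C |C| * |chi(C)|^2 = (1/8)[1*|1|^2 + 1*|1|^2 + 2*|-1|^2 + 2*|-1|^2 + 2*|1|^2]
  = (1/8)[(1) + (1) + (2) + (2) + (2)] = 8/8 = 1.
A character is irreducible iff <chi, chi> = 1, so this representation is irreducible.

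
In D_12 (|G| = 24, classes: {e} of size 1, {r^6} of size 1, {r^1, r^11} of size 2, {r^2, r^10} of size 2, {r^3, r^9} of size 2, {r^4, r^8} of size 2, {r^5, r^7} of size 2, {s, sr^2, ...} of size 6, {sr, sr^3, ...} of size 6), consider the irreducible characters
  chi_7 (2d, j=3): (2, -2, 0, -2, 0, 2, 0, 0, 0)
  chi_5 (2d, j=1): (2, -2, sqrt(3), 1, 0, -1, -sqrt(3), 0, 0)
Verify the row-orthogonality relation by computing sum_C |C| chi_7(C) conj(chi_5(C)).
Sum = 0; so <chi_7, chi_5> = 0 (distinct irreducibles are orthogonal).

Reasoning: Compute term by term over conjugacy classes (|C| * chi_7(C) * conj(chi_5(C))):
  1*(2)*conj(2) + 1*(-2)*conj(-2) + 2*(0)*conj(sqrt(3)) + 2*(-2)*conj(1) + 2*(0)*conj(0) + 2*(2)*conj(-1) + 2*(0)*conj(-sqrt(3)) + 6*(0)*conj(0) + 6*(0)*conj(0)
  = (4) + (4) + (0) + (-4) + (0) + (-4) + (0) + (0) + (0)
  = 0.
Dividing by |G| = 24 gives 0/24 = 0, matching the row-orthogonality relation <chi_7, chi_5> = [chi_7 = chi_5].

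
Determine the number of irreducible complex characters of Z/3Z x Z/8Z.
24

Explanation: The number of irreducible complex representations of a finite group equals its number of conjugacy classes. Z/3Z x Z/8Z is abelian of order 24, so every element is its own conjugacy class: 24 classes, so Z/3Z x Z/8Z (order 24) has exactly 24 irreducible complex representations.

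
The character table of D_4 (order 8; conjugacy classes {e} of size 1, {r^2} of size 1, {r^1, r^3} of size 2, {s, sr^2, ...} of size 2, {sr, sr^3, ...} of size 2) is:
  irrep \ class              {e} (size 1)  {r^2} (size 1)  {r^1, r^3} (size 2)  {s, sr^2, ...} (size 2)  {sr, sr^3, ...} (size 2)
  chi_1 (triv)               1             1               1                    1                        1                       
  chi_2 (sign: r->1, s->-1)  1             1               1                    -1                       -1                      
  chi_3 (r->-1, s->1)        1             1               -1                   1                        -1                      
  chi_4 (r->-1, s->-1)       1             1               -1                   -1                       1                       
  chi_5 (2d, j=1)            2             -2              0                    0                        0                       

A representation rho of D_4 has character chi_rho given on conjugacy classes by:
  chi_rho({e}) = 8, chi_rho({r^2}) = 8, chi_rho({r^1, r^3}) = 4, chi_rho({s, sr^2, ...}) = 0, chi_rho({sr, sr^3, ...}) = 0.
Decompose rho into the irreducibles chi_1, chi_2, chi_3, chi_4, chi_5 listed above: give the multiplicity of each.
Multiplicities: chi_1: 3, chi_2: 3, chi_3: 1, chi_4: 1, chi_5: 0.

Use <chi_rho, chi> = (1/|G|) sum_C |C| * chi_rho(C) * conj(chi(C)) with |G| = 8 for each irreducible chi in the table:
  <chi_rho, chi_1> = (1/8)[1*(8)*conj(1) + 1*(8)*conj(1) + 2*(4)*conj(1) + 2*(0)*conj(1) + 2*(0)*conj(1)]
      = (1/8)[(8) + (8) + (8) + (0) + (0)] = 24/8 = 3
  <chi_rho, chi_2> = (1/8)[1*(8)*conj(1) + 1*(8)*conj(1) + 2*(4)*conj(1) + 2*(0)*conj(-1) + 2*(0)*conj(-1)]
      = (1/8)[(8) + (8) + (8) + (0) + (0)] = 24/8 = 3
  <chi_rho, chi_3> = (1/8)[1*(8)*conj(1) + 1*(8)*conj(1) + 2*(4)*conj(-1) + 2*(0)*conj(1) + 2*(0)*conj(-1)]
      = (1/8)[(8) + (8) + (-8) + (0) + (0)] = 8/8 = 1
  <chi_rho, chi_4> = (1/8)[1*(8)*conj(1) + 1*(8)*conj(1) + 2*(4)*conj(-1) + 2*(0)*conj(-1) + 2*(0)*conj(1)]
      = (1/8)[(8) + (8) + (-8) + (0) + (0)] = 8/8 = 1
  <chi_rho, chi_5> = (1/8)[1*(8)*conj(2) + 1*(8)*conj(-2) + 2*(4)*conj(0) + 2*(0)*conj(0) + 2*(0)*conj(0)]
      = (1/8)[(16) + (-16) + (0) + (0) + (0)] = 0/8 = 0
Dimension check: dim(rho) = sum (mult * dim) = 3*1 + 3*1 + 1*1 + 1*1 + 0*2 = 8 = chi_rho(e) = 8.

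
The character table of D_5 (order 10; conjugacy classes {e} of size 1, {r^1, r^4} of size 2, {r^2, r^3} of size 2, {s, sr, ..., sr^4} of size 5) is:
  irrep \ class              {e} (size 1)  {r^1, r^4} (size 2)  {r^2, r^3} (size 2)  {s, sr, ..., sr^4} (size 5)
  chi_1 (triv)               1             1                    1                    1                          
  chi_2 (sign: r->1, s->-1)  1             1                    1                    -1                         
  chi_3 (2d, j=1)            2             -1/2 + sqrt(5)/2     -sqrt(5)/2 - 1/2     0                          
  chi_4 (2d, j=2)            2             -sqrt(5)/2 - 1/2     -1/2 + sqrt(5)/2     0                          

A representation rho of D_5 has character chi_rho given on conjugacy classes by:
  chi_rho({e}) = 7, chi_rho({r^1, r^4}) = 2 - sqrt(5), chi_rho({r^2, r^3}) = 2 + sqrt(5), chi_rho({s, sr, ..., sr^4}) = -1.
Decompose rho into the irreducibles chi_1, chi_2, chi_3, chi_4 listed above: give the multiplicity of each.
Multiplicities: chi_1: 1, chi_2: 2, chi_3: 0, chi_4: 2.

Proof sketch: Use <chi_rho, chi> = (1/|G|) sum_C |C| * chi_rho(C) * conj(chi(C)) with |G| = 10 for each irreducible chi in the table:
  <chi_rho, chi_1> = (1/10)[1*(7)*conj(1) + 2*(2 - sqrt(5))*conj(1) + 2*(2 + sqrt(5))*conj(1) + 5*(-1)*conj(1)]
      = (1/10)[(7) + (4 - 2*sqrt(5)) + (4 + 2*sqrt(5)) + (-5)] = 10/10 = 1
  <chi_rho, chi_2> = (1/10)[1*(7)*conj(1) + 2*(2 - sqrt(5))*conj(1) + 2*(2 + sqrt(5))*conj(1) + 5*(-1)*conj(-1)]
      = (1/10)[(7) + (4 - 2*sqrt(5)) + (4 + 2*sqrt(5)) + (5)] = 20/10 = 2
  <chi_rho, chi_3> = (1/10)[1*(7)*conj(2) + 2*(2 - sqrt(5))*conj(-1/2 + sqrt(5)/2) + 2*(2 + sqrt(5))*conj(-sqrt(5)/2 - 1/2) + 5*(-1)*conj(0)]
      = (1/10)[(14) + (-7 + 3*sqrt(5)) + (-7 - 3*sqrt(5)) + (0)] = 0/10 = 0
  <chi_rho, chi_4> = (1/10)[1*(7)*conj(2) + 2*(2 - sqrt(5))*conj(-sqrt(5)/2 - 1/2) + 2*(2 + sqrt(5))*conj(-1/2 + sqrt(5)/2) + 5*(-1)*conj(0)]
      = (1/10)[(14) + (3 - sqrt(5)) + (sqrt(5) + 3) + (0)] = 20/10 = 2
Dimension check: dim(rho) = sum (mult * dim) = 1*1 + 2*1 + 0*2 + 2*2 = 7 = chi_rho(e) = 7.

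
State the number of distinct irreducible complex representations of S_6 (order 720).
11

Argument: The number of irreducible complex representations of a finite group equals its number of conjugacy classes. Conjugacy classes in S_6 correspond to cycle types, i.e. partitions of 6; there are p(6) = 11 of them, so S_6 (order 720) has exactly 11 irreducible complex representations.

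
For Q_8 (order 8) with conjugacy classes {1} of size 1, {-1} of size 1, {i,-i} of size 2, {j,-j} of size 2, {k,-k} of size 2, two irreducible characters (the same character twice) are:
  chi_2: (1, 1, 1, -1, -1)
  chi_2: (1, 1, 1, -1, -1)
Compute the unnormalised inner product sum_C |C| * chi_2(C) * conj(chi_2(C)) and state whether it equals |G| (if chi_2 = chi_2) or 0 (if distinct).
Sum = 8 = |G| = 8; so <chi_2, chi_2> = 1 (norm-1 confirms irreducibility).

Reasoning: Compute term by term over conjugacy classes (|C| * chi_2(C) * conj(chi_2(C))):
  1*(1)*conj(1) + 1*(1)*conj(1) + 2*(1)*conj(1) + 2*(-1)*conj(-1) + 2*(-1)*conj(-1)
  = (1) + (1) + (2) + (2) + (2)
  = 8.
Dividing by |G| = 8 gives 8/8 = 1, matching the row-orthogonality relation <chi_2, chi_2> = [chi_2 = chi_2].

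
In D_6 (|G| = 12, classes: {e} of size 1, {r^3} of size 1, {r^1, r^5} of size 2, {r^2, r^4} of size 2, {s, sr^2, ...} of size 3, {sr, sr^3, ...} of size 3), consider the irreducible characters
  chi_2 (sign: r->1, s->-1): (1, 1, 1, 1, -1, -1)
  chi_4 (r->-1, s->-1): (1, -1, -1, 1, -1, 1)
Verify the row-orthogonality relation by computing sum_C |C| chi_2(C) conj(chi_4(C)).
Sum = 0; so <chi_2, chi_4> = 0 (distinct irreducibles are orthogonal).

Why: Compute term by term over conjugacy classes (|C| * chi_2(C) * conj(chi_4(C))):
  1*(1)*conj(1) + 1*(1)*conj(-1) + 2*(1)*conj(-1) + 2*(1)*conj(1) + 3*(-1)*conj(-1) + 3*(-1)*conj(1)
  = (1) + (-1) + (-2) + (2) + (3) + (-3)
  = 0.
Dividing by |G| = 12 gives 0/12 = 0, matching the row-orthogonality relation <chi_2, chi_4> = [chi_2 = chi_4].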